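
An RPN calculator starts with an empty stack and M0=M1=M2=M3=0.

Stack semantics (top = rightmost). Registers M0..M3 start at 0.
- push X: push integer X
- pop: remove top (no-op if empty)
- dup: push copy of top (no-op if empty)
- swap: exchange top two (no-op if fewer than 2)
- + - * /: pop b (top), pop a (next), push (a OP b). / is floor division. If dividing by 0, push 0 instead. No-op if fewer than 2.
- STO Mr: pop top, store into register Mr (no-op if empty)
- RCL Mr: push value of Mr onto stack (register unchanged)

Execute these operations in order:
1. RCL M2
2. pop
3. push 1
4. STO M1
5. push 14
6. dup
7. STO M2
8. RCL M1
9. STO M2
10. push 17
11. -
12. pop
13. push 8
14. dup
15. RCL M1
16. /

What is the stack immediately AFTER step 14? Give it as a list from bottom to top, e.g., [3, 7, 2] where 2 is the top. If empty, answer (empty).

After op 1 (RCL M2): stack=[0] mem=[0,0,0,0]
After op 2 (pop): stack=[empty] mem=[0,0,0,0]
After op 3 (push 1): stack=[1] mem=[0,0,0,0]
After op 4 (STO M1): stack=[empty] mem=[0,1,0,0]
After op 5 (push 14): stack=[14] mem=[0,1,0,0]
After op 6 (dup): stack=[14,14] mem=[0,1,0,0]
After op 7 (STO M2): stack=[14] mem=[0,1,14,0]
After op 8 (RCL M1): stack=[14,1] mem=[0,1,14,0]
After op 9 (STO M2): stack=[14] mem=[0,1,1,0]
After op 10 (push 17): stack=[14,17] mem=[0,1,1,0]
After op 11 (-): stack=[-3] mem=[0,1,1,0]
After op 12 (pop): stack=[empty] mem=[0,1,1,0]
After op 13 (push 8): stack=[8] mem=[0,1,1,0]
After op 14 (dup): stack=[8,8] mem=[0,1,1,0]

[8, 8]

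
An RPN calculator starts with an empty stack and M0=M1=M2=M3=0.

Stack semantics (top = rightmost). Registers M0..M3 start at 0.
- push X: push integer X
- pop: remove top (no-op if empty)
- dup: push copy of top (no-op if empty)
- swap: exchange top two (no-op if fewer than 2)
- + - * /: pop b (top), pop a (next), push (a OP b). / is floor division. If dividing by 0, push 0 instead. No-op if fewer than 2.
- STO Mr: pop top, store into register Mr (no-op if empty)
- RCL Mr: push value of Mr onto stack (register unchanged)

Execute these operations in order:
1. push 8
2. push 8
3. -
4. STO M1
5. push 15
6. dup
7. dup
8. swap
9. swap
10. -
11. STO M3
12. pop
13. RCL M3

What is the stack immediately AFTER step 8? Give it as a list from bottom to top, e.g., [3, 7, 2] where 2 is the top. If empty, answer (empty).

After op 1 (push 8): stack=[8] mem=[0,0,0,0]
After op 2 (push 8): stack=[8,8] mem=[0,0,0,0]
After op 3 (-): stack=[0] mem=[0,0,0,0]
After op 4 (STO M1): stack=[empty] mem=[0,0,0,0]
After op 5 (push 15): stack=[15] mem=[0,0,0,0]
After op 6 (dup): stack=[15,15] mem=[0,0,0,0]
After op 7 (dup): stack=[15,15,15] mem=[0,0,0,0]
After op 8 (swap): stack=[15,15,15] mem=[0,0,0,0]

[15, 15, 15]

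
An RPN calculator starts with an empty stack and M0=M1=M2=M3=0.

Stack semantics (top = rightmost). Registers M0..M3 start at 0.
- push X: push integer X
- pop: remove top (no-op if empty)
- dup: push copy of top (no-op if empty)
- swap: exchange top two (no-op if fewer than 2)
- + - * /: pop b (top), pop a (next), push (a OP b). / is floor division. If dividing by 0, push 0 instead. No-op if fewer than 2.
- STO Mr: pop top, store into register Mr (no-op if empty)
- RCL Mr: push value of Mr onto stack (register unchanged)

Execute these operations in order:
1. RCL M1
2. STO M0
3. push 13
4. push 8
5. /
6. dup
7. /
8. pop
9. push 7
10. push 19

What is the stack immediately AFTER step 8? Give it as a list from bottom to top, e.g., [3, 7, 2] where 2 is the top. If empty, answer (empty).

After op 1 (RCL M1): stack=[0] mem=[0,0,0,0]
After op 2 (STO M0): stack=[empty] mem=[0,0,0,0]
After op 3 (push 13): stack=[13] mem=[0,0,0,0]
After op 4 (push 8): stack=[13,8] mem=[0,0,0,0]
After op 5 (/): stack=[1] mem=[0,0,0,0]
After op 6 (dup): stack=[1,1] mem=[0,0,0,0]
After op 7 (/): stack=[1] mem=[0,0,0,0]
After op 8 (pop): stack=[empty] mem=[0,0,0,0]

(empty)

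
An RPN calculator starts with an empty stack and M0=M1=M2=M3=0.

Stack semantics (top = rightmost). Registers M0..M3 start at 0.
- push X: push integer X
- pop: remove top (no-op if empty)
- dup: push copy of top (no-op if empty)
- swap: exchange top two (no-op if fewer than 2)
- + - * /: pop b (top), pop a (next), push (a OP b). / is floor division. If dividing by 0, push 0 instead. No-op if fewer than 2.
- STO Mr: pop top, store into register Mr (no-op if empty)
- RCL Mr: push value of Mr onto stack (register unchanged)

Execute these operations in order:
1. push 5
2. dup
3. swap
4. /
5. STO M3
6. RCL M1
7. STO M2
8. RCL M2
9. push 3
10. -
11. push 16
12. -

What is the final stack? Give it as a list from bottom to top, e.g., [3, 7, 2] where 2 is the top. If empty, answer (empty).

After op 1 (push 5): stack=[5] mem=[0,0,0,0]
After op 2 (dup): stack=[5,5] mem=[0,0,0,0]
After op 3 (swap): stack=[5,5] mem=[0,0,0,0]
After op 4 (/): stack=[1] mem=[0,0,0,0]
After op 5 (STO M3): stack=[empty] mem=[0,0,0,1]
After op 6 (RCL M1): stack=[0] mem=[0,0,0,1]
After op 7 (STO M2): stack=[empty] mem=[0,0,0,1]
After op 8 (RCL M2): stack=[0] mem=[0,0,0,1]
After op 9 (push 3): stack=[0,3] mem=[0,0,0,1]
After op 10 (-): stack=[-3] mem=[0,0,0,1]
After op 11 (push 16): stack=[-3,16] mem=[0,0,0,1]
After op 12 (-): stack=[-19] mem=[0,0,0,1]

Answer: [-19]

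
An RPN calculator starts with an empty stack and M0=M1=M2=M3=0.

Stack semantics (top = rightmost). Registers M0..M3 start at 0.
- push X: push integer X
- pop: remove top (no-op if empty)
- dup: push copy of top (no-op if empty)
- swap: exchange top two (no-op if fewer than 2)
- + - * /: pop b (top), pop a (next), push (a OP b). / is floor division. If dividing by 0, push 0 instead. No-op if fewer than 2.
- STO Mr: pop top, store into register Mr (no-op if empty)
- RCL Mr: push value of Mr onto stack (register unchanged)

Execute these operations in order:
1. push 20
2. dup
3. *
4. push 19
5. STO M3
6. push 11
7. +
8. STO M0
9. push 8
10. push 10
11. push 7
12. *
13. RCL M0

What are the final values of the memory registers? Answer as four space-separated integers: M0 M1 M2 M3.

After op 1 (push 20): stack=[20] mem=[0,0,0,0]
After op 2 (dup): stack=[20,20] mem=[0,0,0,0]
After op 3 (*): stack=[400] mem=[0,0,0,0]
After op 4 (push 19): stack=[400,19] mem=[0,0,0,0]
After op 5 (STO M3): stack=[400] mem=[0,0,0,19]
After op 6 (push 11): stack=[400,11] mem=[0,0,0,19]
After op 7 (+): stack=[411] mem=[0,0,0,19]
After op 8 (STO M0): stack=[empty] mem=[411,0,0,19]
After op 9 (push 8): stack=[8] mem=[411,0,0,19]
After op 10 (push 10): stack=[8,10] mem=[411,0,0,19]
After op 11 (push 7): stack=[8,10,7] mem=[411,0,0,19]
After op 12 (*): stack=[8,70] mem=[411,0,0,19]
After op 13 (RCL M0): stack=[8,70,411] mem=[411,0,0,19]

Answer: 411 0 0 19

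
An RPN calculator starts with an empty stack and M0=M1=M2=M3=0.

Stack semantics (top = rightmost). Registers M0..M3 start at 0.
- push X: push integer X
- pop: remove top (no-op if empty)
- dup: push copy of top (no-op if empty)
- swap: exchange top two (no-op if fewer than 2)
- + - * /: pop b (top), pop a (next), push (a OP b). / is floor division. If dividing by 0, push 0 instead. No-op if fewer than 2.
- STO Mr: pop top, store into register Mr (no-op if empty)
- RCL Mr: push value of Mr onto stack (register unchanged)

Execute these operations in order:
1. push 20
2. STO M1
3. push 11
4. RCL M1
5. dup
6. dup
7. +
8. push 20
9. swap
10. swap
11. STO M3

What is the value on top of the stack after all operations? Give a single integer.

After op 1 (push 20): stack=[20] mem=[0,0,0,0]
After op 2 (STO M1): stack=[empty] mem=[0,20,0,0]
After op 3 (push 11): stack=[11] mem=[0,20,0,0]
After op 4 (RCL M1): stack=[11,20] mem=[0,20,0,0]
After op 5 (dup): stack=[11,20,20] mem=[0,20,0,0]
After op 6 (dup): stack=[11,20,20,20] mem=[0,20,0,0]
After op 7 (+): stack=[11,20,40] mem=[0,20,0,0]
After op 8 (push 20): stack=[11,20,40,20] mem=[0,20,0,0]
After op 9 (swap): stack=[11,20,20,40] mem=[0,20,0,0]
After op 10 (swap): stack=[11,20,40,20] mem=[0,20,0,0]
After op 11 (STO M3): stack=[11,20,40] mem=[0,20,0,20]

Answer: 40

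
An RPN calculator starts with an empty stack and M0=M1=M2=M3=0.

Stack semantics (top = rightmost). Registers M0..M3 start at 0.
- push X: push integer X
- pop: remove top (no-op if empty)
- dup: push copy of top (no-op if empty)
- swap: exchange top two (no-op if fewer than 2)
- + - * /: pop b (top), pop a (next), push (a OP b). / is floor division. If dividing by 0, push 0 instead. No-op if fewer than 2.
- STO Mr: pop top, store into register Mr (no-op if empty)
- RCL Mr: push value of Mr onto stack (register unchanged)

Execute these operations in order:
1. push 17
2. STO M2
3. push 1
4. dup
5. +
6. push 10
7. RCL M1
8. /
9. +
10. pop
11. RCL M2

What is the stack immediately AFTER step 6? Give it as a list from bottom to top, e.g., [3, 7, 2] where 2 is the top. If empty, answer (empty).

After op 1 (push 17): stack=[17] mem=[0,0,0,0]
After op 2 (STO M2): stack=[empty] mem=[0,0,17,0]
After op 3 (push 1): stack=[1] mem=[0,0,17,0]
After op 4 (dup): stack=[1,1] mem=[0,0,17,0]
After op 5 (+): stack=[2] mem=[0,0,17,0]
After op 6 (push 10): stack=[2,10] mem=[0,0,17,0]

[2, 10]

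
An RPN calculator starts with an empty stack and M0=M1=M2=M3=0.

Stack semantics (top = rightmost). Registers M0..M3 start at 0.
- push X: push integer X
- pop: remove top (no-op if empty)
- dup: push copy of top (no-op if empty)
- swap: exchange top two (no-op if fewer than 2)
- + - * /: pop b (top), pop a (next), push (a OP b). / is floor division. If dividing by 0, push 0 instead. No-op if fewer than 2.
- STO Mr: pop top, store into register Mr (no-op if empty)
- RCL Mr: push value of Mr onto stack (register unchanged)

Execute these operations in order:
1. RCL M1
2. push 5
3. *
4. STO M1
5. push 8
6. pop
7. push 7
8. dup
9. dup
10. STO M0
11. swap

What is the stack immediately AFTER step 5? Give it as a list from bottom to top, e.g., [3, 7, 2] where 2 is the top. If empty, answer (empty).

After op 1 (RCL M1): stack=[0] mem=[0,0,0,0]
After op 2 (push 5): stack=[0,5] mem=[0,0,0,0]
After op 3 (*): stack=[0] mem=[0,0,0,0]
After op 4 (STO M1): stack=[empty] mem=[0,0,0,0]
After op 5 (push 8): stack=[8] mem=[0,0,0,0]

[8]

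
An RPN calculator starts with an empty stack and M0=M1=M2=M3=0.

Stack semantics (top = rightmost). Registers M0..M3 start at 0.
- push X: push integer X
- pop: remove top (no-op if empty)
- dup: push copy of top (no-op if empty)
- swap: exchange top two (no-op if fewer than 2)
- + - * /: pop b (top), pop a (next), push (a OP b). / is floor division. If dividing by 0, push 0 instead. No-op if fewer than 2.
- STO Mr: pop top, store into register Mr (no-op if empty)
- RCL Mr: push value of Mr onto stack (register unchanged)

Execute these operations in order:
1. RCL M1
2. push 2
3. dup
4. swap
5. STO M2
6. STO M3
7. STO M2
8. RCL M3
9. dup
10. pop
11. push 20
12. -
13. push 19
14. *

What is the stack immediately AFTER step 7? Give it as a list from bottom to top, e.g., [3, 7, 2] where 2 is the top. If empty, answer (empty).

After op 1 (RCL M1): stack=[0] mem=[0,0,0,0]
After op 2 (push 2): stack=[0,2] mem=[0,0,0,0]
After op 3 (dup): stack=[0,2,2] mem=[0,0,0,0]
After op 4 (swap): stack=[0,2,2] mem=[0,0,0,0]
After op 5 (STO M2): stack=[0,2] mem=[0,0,2,0]
After op 6 (STO M3): stack=[0] mem=[0,0,2,2]
After op 7 (STO M2): stack=[empty] mem=[0,0,0,2]

(empty)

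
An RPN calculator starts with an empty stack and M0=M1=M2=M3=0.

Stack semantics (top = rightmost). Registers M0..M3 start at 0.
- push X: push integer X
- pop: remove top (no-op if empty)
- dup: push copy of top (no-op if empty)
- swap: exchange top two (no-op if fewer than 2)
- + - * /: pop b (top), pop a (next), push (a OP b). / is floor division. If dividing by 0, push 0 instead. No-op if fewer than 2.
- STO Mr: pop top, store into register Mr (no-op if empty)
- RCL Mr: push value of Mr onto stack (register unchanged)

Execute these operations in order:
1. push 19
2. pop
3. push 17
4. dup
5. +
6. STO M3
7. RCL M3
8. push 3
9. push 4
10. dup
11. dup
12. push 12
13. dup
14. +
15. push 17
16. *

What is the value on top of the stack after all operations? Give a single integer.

Answer: 408

Derivation:
After op 1 (push 19): stack=[19] mem=[0,0,0,0]
After op 2 (pop): stack=[empty] mem=[0,0,0,0]
After op 3 (push 17): stack=[17] mem=[0,0,0,0]
After op 4 (dup): stack=[17,17] mem=[0,0,0,0]
After op 5 (+): stack=[34] mem=[0,0,0,0]
After op 6 (STO M3): stack=[empty] mem=[0,0,0,34]
After op 7 (RCL M3): stack=[34] mem=[0,0,0,34]
After op 8 (push 3): stack=[34,3] mem=[0,0,0,34]
After op 9 (push 4): stack=[34,3,4] mem=[0,0,0,34]
After op 10 (dup): stack=[34,3,4,4] mem=[0,0,0,34]
After op 11 (dup): stack=[34,3,4,4,4] mem=[0,0,0,34]
After op 12 (push 12): stack=[34,3,4,4,4,12] mem=[0,0,0,34]
After op 13 (dup): stack=[34,3,4,4,4,12,12] mem=[0,0,0,34]
After op 14 (+): stack=[34,3,4,4,4,24] mem=[0,0,0,34]
After op 15 (push 17): stack=[34,3,4,4,4,24,17] mem=[0,0,0,34]
After op 16 (*): stack=[34,3,4,4,4,408] mem=[0,0,0,34]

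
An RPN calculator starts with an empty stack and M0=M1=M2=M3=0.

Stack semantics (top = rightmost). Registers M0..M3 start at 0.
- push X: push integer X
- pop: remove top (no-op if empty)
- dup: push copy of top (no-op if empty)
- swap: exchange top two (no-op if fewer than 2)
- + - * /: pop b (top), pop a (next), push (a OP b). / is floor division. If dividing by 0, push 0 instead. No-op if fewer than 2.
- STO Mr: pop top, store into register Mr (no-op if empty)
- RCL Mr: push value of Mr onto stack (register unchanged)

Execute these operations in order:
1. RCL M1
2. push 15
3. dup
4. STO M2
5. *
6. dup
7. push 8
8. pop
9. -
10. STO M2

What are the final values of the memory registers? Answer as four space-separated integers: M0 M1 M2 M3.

Answer: 0 0 0 0

Derivation:
After op 1 (RCL M1): stack=[0] mem=[0,0,0,0]
After op 2 (push 15): stack=[0,15] mem=[0,0,0,0]
After op 3 (dup): stack=[0,15,15] mem=[0,0,0,0]
After op 4 (STO M2): stack=[0,15] mem=[0,0,15,0]
After op 5 (*): stack=[0] mem=[0,0,15,0]
After op 6 (dup): stack=[0,0] mem=[0,0,15,0]
After op 7 (push 8): stack=[0,0,8] mem=[0,0,15,0]
After op 8 (pop): stack=[0,0] mem=[0,0,15,0]
After op 9 (-): stack=[0] mem=[0,0,15,0]
After op 10 (STO M2): stack=[empty] mem=[0,0,0,0]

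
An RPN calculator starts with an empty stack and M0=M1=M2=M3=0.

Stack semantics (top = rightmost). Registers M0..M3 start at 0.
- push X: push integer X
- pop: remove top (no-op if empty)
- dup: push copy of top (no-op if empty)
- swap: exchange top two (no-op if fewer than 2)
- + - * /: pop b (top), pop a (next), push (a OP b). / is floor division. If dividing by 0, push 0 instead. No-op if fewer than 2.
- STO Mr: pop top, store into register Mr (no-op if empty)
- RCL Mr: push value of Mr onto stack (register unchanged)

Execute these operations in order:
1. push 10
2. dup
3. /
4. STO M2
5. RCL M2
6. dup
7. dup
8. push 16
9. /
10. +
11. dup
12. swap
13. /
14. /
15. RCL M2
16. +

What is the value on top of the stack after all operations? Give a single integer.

After op 1 (push 10): stack=[10] mem=[0,0,0,0]
After op 2 (dup): stack=[10,10] mem=[0,0,0,0]
After op 3 (/): stack=[1] mem=[0,0,0,0]
After op 4 (STO M2): stack=[empty] mem=[0,0,1,0]
After op 5 (RCL M2): stack=[1] mem=[0,0,1,0]
After op 6 (dup): stack=[1,1] mem=[0,0,1,0]
After op 7 (dup): stack=[1,1,1] mem=[0,0,1,0]
After op 8 (push 16): stack=[1,1,1,16] mem=[0,0,1,0]
After op 9 (/): stack=[1,1,0] mem=[0,0,1,0]
After op 10 (+): stack=[1,1] mem=[0,0,1,0]
After op 11 (dup): stack=[1,1,1] mem=[0,0,1,0]
After op 12 (swap): stack=[1,1,1] mem=[0,0,1,0]
After op 13 (/): stack=[1,1] mem=[0,0,1,0]
After op 14 (/): stack=[1] mem=[0,0,1,0]
After op 15 (RCL M2): stack=[1,1] mem=[0,0,1,0]
After op 16 (+): stack=[2] mem=[0,0,1,0]

Answer: 2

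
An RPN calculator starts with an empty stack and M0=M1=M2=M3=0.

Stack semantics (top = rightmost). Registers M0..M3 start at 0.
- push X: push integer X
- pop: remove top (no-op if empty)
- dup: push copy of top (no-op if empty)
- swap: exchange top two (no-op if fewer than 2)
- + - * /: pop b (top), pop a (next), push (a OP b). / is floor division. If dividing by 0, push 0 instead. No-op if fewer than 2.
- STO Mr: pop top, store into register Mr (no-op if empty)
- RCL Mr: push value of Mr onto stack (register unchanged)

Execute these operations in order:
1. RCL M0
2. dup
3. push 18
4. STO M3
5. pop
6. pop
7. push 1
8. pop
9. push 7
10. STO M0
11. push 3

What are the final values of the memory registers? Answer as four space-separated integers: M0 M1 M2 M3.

After op 1 (RCL M0): stack=[0] mem=[0,0,0,0]
After op 2 (dup): stack=[0,0] mem=[0,0,0,0]
After op 3 (push 18): stack=[0,0,18] mem=[0,0,0,0]
After op 4 (STO M3): stack=[0,0] mem=[0,0,0,18]
After op 5 (pop): stack=[0] mem=[0,0,0,18]
After op 6 (pop): stack=[empty] mem=[0,0,0,18]
After op 7 (push 1): stack=[1] mem=[0,0,0,18]
After op 8 (pop): stack=[empty] mem=[0,0,0,18]
After op 9 (push 7): stack=[7] mem=[0,0,0,18]
After op 10 (STO M0): stack=[empty] mem=[7,0,0,18]
After op 11 (push 3): stack=[3] mem=[7,0,0,18]

Answer: 7 0 0 18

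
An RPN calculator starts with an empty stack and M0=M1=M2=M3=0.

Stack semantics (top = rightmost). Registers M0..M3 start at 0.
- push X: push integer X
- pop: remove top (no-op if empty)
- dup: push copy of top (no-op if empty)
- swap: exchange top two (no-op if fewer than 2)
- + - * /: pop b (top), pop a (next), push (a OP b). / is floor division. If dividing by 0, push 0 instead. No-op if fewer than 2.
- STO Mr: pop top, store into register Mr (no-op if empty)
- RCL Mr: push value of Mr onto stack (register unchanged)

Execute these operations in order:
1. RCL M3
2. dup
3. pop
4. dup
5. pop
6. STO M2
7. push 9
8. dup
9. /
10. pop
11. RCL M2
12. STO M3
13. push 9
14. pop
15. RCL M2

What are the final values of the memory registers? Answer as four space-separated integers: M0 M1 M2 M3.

After op 1 (RCL M3): stack=[0] mem=[0,0,0,0]
After op 2 (dup): stack=[0,0] mem=[0,0,0,0]
After op 3 (pop): stack=[0] mem=[0,0,0,0]
After op 4 (dup): stack=[0,0] mem=[0,0,0,0]
After op 5 (pop): stack=[0] mem=[0,0,0,0]
After op 6 (STO M2): stack=[empty] mem=[0,0,0,0]
After op 7 (push 9): stack=[9] mem=[0,0,0,0]
After op 8 (dup): stack=[9,9] mem=[0,0,0,0]
After op 9 (/): stack=[1] mem=[0,0,0,0]
After op 10 (pop): stack=[empty] mem=[0,0,0,0]
After op 11 (RCL M2): stack=[0] mem=[0,0,0,0]
After op 12 (STO M3): stack=[empty] mem=[0,0,0,0]
After op 13 (push 9): stack=[9] mem=[0,0,0,0]
After op 14 (pop): stack=[empty] mem=[0,0,0,0]
After op 15 (RCL M2): stack=[0] mem=[0,0,0,0]

Answer: 0 0 0 0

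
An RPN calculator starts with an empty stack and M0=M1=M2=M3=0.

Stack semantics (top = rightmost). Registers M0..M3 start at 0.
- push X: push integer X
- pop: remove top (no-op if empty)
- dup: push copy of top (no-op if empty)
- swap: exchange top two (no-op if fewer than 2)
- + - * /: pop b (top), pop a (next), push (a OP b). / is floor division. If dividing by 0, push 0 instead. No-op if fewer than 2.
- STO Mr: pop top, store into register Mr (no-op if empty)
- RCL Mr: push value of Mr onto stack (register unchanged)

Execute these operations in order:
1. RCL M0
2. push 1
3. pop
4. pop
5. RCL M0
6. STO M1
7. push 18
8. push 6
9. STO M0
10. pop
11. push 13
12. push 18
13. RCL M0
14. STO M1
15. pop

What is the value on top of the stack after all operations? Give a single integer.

After op 1 (RCL M0): stack=[0] mem=[0,0,0,0]
After op 2 (push 1): stack=[0,1] mem=[0,0,0,0]
After op 3 (pop): stack=[0] mem=[0,0,0,0]
After op 4 (pop): stack=[empty] mem=[0,0,0,0]
After op 5 (RCL M0): stack=[0] mem=[0,0,0,0]
After op 6 (STO M1): stack=[empty] mem=[0,0,0,0]
After op 7 (push 18): stack=[18] mem=[0,0,0,0]
After op 8 (push 6): stack=[18,6] mem=[0,0,0,0]
After op 9 (STO M0): stack=[18] mem=[6,0,0,0]
After op 10 (pop): stack=[empty] mem=[6,0,0,0]
After op 11 (push 13): stack=[13] mem=[6,0,0,0]
After op 12 (push 18): stack=[13,18] mem=[6,0,0,0]
After op 13 (RCL M0): stack=[13,18,6] mem=[6,0,0,0]
After op 14 (STO M1): stack=[13,18] mem=[6,6,0,0]
After op 15 (pop): stack=[13] mem=[6,6,0,0]

Answer: 13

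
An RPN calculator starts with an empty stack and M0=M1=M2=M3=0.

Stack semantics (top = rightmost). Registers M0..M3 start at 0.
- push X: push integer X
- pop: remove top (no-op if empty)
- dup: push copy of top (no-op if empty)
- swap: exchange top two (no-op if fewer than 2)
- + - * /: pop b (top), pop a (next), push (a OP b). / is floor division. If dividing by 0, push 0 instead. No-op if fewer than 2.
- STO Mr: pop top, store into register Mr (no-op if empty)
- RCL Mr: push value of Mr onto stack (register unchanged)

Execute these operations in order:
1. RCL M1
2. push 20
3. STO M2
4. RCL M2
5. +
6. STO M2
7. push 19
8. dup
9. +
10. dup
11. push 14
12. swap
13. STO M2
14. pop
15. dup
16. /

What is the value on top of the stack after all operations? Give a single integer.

After op 1 (RCL M1): stack=[0] mem=[0,0,0,0]
After op 2 (push 20): stack=[0,20] mem=[0,0,0,0]
After op 3 (STO M2): stack=[0] mem=[0,0,20,0]
After op 4 (RCL M2): stack=[0,20] mem=[0,0,20,0]
After op 5 (+): stack=[20] mem=[0,0,20,0]
After op 6 (STO M2): stack=[empty] mem=[0,0,20,0]
After op 7 (push 19): stack=[19] mem=[0,0,20,0]
After op 8 (dup): stack=[19,19] mem=[0,0,20,0]
After op 9 (+): stack=[38] mem=[0,0,20,0]
After op 10 (dup): stack=[38,38] mem=[0,0,20,0]
After op 11 (push 14): stack=[38,38,14] mem=[0,0,20,0]
After op 12 (swap): stack=[38,14,38] mem=[0,0,20,0]
After op 13 (STO M2): stack=[38,14] mem=[0,0,38,0]
After op 14 (pop): stack=[38] mem=[0,0,38,0]
After op 15 (dup): stack=[38,38] mem=[0,0,38,0]
After op 16 (/): stack=[1] mem=[0,0,38,0]

Answer: 1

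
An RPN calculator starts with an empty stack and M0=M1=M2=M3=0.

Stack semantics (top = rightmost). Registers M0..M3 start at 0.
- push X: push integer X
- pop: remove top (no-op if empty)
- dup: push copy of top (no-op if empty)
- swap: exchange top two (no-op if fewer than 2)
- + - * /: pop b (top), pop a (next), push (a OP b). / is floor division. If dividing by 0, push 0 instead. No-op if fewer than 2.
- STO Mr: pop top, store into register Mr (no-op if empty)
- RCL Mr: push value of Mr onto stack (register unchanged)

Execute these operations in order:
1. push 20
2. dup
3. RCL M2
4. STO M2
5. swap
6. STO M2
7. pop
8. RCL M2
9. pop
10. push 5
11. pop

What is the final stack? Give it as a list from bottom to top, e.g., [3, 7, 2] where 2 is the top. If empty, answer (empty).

Answer: (empty)

Derivation:
After op 1 (push 20): stack=[20] mem=[0,0,0,0]
After op 2 (dup): stack=[20,20] mem=[0,0,0,0]
After op 3 (RCL M2): stack=[20,20,0] mem=[0,0,0,0]
After op 4 (STO M2): stack=[20,20] mem=[0,0,0,0]
After op 5 (swap): stack=[20,20] mem=[0,0,0,0]
After op 6 (STO M2): stack=[20] mem=[0,0,20,0]
After op 7 (pop): stack=[empty] mem=[0,0,20,0]
After op 8 (RCL M2): stack=[20] mem=[0,0,20,0]
After op 9 (pop): stack=[empty] mem=[0,0,20,0]
After op 10 (push 5): stack=[5] mem=[0,0,20,0]
After op 11 (pop): stack=[empty] mem=[0,0,20,0]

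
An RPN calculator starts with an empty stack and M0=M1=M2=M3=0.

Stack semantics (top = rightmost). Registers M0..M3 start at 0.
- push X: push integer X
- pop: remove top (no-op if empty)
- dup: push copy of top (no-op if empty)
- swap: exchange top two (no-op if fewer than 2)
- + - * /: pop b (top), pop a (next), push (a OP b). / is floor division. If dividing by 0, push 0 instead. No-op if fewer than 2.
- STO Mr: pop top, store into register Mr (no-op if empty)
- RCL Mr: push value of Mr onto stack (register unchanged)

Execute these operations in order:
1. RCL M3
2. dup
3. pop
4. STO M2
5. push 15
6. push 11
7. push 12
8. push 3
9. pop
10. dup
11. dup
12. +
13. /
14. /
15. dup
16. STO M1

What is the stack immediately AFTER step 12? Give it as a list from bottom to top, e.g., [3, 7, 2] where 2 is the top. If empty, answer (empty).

After op 1 (RCL M3): stack=[0] mem=[0,0,0,0]
After op 2 (dup): stack=[0,0] mem=[0,0,0,0]
After op 3 (pop): stack=[0] mem=[0,0,0,0]
After op 4 (STO M2): stack=[empty] mem=[0,0,0,0]
After op 5 (push 15): stack=[15] mem=[0,0,0,0]
After op 6 (push 11): stack=[15,11] mem=[0,0,0,0]
After op 7 (push 12): stack=[15,11,12] mem=[0,0,0,0]
After op 8 (push 3): stack=[15,11,12,3] mem=[0,0,0,0]
After op 9 (pop): stack=[15,11,12] mem=[0,0,0,0]
After op 10 (dup): stack=[15,11,12,12] mem=[0,0,0,0]
After op 11 (dup): stack=[15,11,12,12,12] mem=[0,0,0,0]
After op 12 (+): stack=[15,11,12,24] mem=[0,0,0,0]

[15, 11, 12, 24]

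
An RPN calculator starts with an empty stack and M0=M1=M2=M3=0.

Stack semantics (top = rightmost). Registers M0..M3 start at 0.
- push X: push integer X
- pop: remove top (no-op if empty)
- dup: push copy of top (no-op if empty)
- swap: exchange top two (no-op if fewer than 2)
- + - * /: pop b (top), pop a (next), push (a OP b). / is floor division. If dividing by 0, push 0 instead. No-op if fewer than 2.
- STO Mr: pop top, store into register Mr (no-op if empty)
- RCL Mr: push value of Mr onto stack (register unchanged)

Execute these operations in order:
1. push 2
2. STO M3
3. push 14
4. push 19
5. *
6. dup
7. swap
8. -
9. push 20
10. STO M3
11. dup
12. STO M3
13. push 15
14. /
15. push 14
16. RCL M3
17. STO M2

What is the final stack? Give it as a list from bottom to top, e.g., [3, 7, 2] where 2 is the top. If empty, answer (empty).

After op 1 (push 2): stack=[2] mem=[0,0,0,0]
After op 2 (STO M3): stack=[empty] mem=[0,0,0,2]
After op 3 (push 14): stack=[14] mem=[0,0,0,2]
After op 4 (push 19): stack=[14,19] mem=[0,0,0,2]
After op 5 (*): stack=[266] mem=[0,0,0,2]
After op 6 (dup): stack=[266,266] mem=[0,0,0,2]
After op 7 (swap): stack=[266,266] mem=[0,0,0,2]
After op 8 (-): stack=[0] mem=[0,0,0,2]
After op 9 (push 20): stack=[0,20] mem=[0,0,0,2]
After op 10 (STO M3): stack=[0] mem=[0,0,0,20]
After op 11 (dup): stack=[0,0] mem=[0,0,0,20]
After op 12 (STO M3): stack=[0] mem=[0,0,0,0]
After op 13 (push 15): stack=[0,15] mem=[0,0,0,0]
After op 14 (/): stack=[0] mem=[0,0,0,0]
After op 15 (push 14): stack=[0,14] mem=[0,0,0,0]
After op 16 (RCL M3): stack=[0,14,0] mem=[0,0,0,0]
After op 17 (STO M2): stack=[0,14] mem=[0,0,0,0]

Answer: [0, 14]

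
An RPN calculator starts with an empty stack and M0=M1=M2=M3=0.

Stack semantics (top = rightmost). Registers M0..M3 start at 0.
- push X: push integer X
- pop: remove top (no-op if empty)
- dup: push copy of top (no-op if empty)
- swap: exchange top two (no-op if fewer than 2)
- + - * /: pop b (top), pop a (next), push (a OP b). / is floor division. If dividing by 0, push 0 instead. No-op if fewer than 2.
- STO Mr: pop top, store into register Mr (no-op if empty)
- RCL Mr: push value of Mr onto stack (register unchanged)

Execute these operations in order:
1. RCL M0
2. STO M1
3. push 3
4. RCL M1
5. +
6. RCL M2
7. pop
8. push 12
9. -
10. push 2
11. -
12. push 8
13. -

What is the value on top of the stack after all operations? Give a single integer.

Answer: -19

Derivation:
After op 1 (RCL M0): stack=[0] mem=[0,0,0,0]
After op 2 (STO M1): stack=[empty] mem=[0,0,0,0]
After op 3 (push 3): stack=[3] mem=[0,0,0,0]
After op 4 (RCL M1): stack=[3,0] mem=[0,0,0,0]
After op 5 (+): stack=[3] mem=[0,0,0,0]
After op 6 (RCL M2): stack=[3,0] mem=[0,0,0,0]
After op 7 (pop): stack=[3] mem=[0,0,0,0]
After op 8 (push 12): stack=[3,12] mem=[0,0,0,0]
After op 9 (-): stack=[-9] mem=[0,0,0,0]
After op 10 (push 2): stack=[-9,2] mem=[0,0,0,0]
After op 11 (-): stack=[-11] mem=[0,0,0,0]
After op 12 (push 8): stack=[-11,8] mem=[0,0,0,0]
After op 13 (-): stack=[-19] mem=[0,0,0,0]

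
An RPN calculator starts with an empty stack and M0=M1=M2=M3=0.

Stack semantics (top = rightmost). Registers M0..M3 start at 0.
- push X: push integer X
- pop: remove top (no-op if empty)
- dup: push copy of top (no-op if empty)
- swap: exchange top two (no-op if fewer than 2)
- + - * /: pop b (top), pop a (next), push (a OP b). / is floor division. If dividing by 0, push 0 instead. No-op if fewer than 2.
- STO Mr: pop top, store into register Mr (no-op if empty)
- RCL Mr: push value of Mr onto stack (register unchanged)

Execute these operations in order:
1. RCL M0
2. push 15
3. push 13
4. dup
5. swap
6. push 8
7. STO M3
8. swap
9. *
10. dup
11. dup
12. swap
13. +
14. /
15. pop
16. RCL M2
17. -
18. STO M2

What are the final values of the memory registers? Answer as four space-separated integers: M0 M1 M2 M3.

Answer: 0 0 15 8

Derivation:
After op 1 (RCL M0): stack=[0] mem=[0,0,0,0]
After op 2 (push 15): stack=[0,15] mem=[0,0,0,0]
After op 3 (push 13): stack=[0,15,13] mem=[0,0,0,0]
After op 4 (dup): stack=[0,15,13,13] mem=[0,0,0,0]
After op 5 (swap): stack=[0,15,13,13] mem=[0,0,0,0]
After op 6 (push 8): stack=[0,15,13,13,8] mem=[0,0,0,0]
After op 7 (STO M3): stack=[0,15,13,13] mem=[0,0,0,8]
After op 8 (swap): stack=[0,15,13,13] mem=[0,0,0,8]
After op 9 (*): stack=[0,15,169] mem=[0,0,0,8]
After op 10 (dup): stack=[0,15,169,169] mem=[0,0,0,8]
After op 11 (dup): stack=[0,15,169,169,169] mem=[0,0,0,8]
After op 12 (swap): stack=[0,15,169,169,169] mem=[0,0,0,8]
After op 13 (+): stack=[0,15,169,338] mem=[0,0,0,8]
After op 14 (/): stack=[0,15,0] mem=[0,0,0,8]
After op 15 (pop): stack=[0,15] mem=[0,0,0,8]
After op 16 (RCL M2): stack=[0,15,0] mem=[0,0,0,8]
After op 17 (-): stack=[0,15] mem=[0,0,0,8]
After op 18 (STO M2): stack=[0] mem=[0,0,15,8]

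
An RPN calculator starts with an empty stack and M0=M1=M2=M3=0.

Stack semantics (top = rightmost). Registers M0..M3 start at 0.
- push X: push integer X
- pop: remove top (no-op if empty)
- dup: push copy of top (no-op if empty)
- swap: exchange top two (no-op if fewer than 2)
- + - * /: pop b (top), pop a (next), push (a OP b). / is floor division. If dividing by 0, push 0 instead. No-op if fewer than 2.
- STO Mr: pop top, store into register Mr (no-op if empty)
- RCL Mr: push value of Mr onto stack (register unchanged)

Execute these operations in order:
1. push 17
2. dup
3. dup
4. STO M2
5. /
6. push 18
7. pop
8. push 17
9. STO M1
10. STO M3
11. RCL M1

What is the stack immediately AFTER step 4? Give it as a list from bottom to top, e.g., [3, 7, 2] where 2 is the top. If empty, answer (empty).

After op 1 (push 17): stack=[17] mem=[0,0,0,0]
After op 2 (dup): stack=[17,17] mem=[0,0,0,0]
After op 3 (dup): stack=[17,17,17] mem=[0,0,0,0]
After op 4 (STO M2): stack=[17,17] mem=[0,0,17,0]

[17, 17]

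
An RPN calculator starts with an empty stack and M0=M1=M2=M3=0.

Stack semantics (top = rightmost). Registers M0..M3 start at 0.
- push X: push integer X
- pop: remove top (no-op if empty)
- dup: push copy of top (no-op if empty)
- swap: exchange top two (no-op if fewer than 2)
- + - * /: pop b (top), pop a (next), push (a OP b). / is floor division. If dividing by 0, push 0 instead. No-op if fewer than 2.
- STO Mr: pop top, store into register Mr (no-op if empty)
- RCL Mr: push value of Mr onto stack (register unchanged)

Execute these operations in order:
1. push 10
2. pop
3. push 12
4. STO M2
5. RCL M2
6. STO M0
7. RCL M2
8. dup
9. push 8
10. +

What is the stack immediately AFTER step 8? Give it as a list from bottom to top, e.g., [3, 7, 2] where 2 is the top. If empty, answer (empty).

After op 1 (push 10): stack=[10] mem=[0,0,0,0]
After op 2 (pop): stack=[empty] mem=[0,0,0,0]
After op 3 (push 12): stack=[12] mem=[0,0,0,0]
After op 4 (STO M2): stack=[empty] mem=[0,0,12,0]
After op 5 (RCL M2): stack=[12] mem=[0,0,12,0]
After op 6 (STO M0): stack=[empty] mem=[12,0,12,0]
After op 7 (RCL M2): stack=[12] mem=[12,0,12,0]
After op 8 (dup): stack=[12,12] mem=[12,0,12,0]

[12, 12]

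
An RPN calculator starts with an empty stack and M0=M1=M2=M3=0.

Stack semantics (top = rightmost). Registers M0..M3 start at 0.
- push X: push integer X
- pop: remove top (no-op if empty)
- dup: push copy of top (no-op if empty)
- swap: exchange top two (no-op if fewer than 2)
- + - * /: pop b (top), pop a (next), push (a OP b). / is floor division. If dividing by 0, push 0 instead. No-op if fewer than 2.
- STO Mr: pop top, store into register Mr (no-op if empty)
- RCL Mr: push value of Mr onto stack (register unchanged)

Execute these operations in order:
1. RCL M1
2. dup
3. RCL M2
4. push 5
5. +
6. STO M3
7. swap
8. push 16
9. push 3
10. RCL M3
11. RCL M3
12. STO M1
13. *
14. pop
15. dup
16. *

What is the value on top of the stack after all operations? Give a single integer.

Answer: 256

Derivation:
After op 1 (RCL M1): stack=[0] mem=[0,0,0,0]
After op 2 (dup): stack=[0,0] mem=[0,0,0,0]
After op 3 (RCL M2): stack=[0,0,0] mem=[0,0,0,0]
After op 4 (push 5): stack=[0,0,0,5] mem=[0,0,0,0]
After op 5 (+): stack=[0,0,5] mem=[0,0,0,0]
After op 6 (STO M3): stack=[0,0] mem=[0,0,0,5]
After op 7 (swap): stack=[0,0] mem=[0,0,0,5]
After op 8 (push 16): stack=[0,0,16] mem=[0,0,0,5]
After op 9 (push 3): stack=[0,0,16,3] mem=[0,0,0,5]
After op 10 (RCL M3): stack=[0,0,16,3,5] mem=[0,0,0,5]
After op 11 (RCL M3): stack=[0,0,16,3,5,5] mem=[0,0,0,5]
After op 12 (STO M1): stack=[0,0,16,3,5] mem=[0,5,0,5]
After op 13 (*): stack=[0,0,16,15] mem=[0,5,0,5]
After op 14 (pop): stack=[0,0,16] mem=[0,5,0,5]
After op 15 (dup): stack=[0,0,16,16] mem=[0,5,0,5]
After op 16 (*): stack=[0,0,256] mem=[0,5,0,5]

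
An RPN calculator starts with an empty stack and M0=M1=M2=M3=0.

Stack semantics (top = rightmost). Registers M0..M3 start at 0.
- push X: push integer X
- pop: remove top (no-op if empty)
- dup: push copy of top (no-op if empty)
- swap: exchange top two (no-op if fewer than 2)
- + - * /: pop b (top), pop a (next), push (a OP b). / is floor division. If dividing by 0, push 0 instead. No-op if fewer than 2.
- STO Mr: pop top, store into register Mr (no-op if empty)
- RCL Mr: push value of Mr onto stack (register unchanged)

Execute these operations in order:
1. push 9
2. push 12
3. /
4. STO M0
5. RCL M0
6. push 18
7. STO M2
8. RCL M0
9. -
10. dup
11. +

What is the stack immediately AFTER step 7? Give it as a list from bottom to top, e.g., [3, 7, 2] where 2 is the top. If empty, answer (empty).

After op 1 (push 9): stack=[9] mem=[0,0,0,0]
After op 2 (push 12): stack=[9,12] mem=[0,0,0,0]
After op 3 (/): stack=[0] mem=[0,0,0,0]
After op 4 (STO M0): stack=[empty] mem=[0,0,0,0]
After op 5 (RCL M0): stack=[0] mem=[0,0,0,0]
After op 6 (push 18): stack=[0,18] mem=[0,0,0,0]
After op 7 (STO M2): stack=[0] mem=[0,0,18,0]

[0]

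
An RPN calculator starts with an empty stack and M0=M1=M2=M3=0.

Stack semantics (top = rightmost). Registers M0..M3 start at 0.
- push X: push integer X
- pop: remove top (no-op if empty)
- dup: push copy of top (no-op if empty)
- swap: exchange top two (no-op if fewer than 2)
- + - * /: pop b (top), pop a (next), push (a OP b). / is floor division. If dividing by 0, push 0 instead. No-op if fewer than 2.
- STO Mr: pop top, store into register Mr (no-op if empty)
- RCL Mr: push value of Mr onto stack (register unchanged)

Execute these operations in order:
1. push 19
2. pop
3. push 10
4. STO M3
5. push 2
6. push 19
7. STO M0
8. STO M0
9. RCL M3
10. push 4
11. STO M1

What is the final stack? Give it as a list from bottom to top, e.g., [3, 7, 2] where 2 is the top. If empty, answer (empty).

Answer: [10]

Derivation:
After op 1 (push 19): stack=[19] mem=[0,0,0,0]
After op 2 (pop): stack=[empty] mem=[0,0,0,0]
After op 3 (push 10): stack=[10] mem=[0,0,0,0]
After op 4 (STO M3): stack=[empty] mem=[0,0,0,10]
After op 5 (push 2): stack=[2] mem=[0,0,0,10]
After op 6 (push 19): stack=[2,19] mem=[0,0,0,10]
After op 7 (STO M0): stack=[2] mem=[19,0,0,10]
After op 8 (STO M0): stack=[empty] mem=[2,0,0,10]
After op 9 (RCL M3): stack=[10] mem=[2,0,0,10]
After op 10 (push 4): stack=[10,4] mem=[2,0,0,10]
After op 11 (STO M1): stack=[10] mem=[2,4,0,10]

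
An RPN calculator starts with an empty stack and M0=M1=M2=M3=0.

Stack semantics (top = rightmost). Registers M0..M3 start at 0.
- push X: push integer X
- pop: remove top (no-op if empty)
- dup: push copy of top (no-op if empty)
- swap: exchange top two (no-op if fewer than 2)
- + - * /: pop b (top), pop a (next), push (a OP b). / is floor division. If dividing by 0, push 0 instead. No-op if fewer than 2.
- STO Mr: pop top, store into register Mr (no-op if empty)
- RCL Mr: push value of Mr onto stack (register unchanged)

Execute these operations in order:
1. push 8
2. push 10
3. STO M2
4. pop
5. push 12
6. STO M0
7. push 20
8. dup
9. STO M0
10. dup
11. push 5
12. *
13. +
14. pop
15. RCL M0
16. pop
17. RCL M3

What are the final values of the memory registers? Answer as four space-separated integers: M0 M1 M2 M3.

After op 1 (push 8): stack=[8] mem=[0,0,0,0]
After op 2 (push 10): stack=[8,10] mem=[0,0,0,0]
After op 3 (STO M2): stack=[8] mem=[0,0,10,0]
After op 4 (pop): stack=[empty] mem=[0,0,10,0]
After op 5 (push 12): stack=[12] mem=[0,0,10,0]
After op 6 (STO M0): stack=[empty] mem=[12,0,10,0]
After op 7 (push 20): stack=[20] mem=[12,0,10,0]
After op 8 (dup): stack=[20,20] mem=[12,0,10,0]
After op 9 (STO M0): stack=[20] mem=[20,0,10,0]
After op 10 (dup): stack=[20,20] mem=[20,0,10,0]
After op 11 (push 5): stack=[20,20,5] mem=[20,0,10,0]
After op 12 (*): stack=[20,100] mem=[20,0,10,0]
After op 13 (+): stack=[120] mem=[20,0,10,0]
After op 14 (pop): stack=[empty] mem=[20,0,10,0]
After op 15 (RCL M0): stack=[20] mem=[20,0,10,0]
After op 16 (pop): stack=[empty] mem=[20,0,10,0]
After op 17 (RCL M3): stack=[0] mem=[20,0,10,0]

Answer: 20 0 10 0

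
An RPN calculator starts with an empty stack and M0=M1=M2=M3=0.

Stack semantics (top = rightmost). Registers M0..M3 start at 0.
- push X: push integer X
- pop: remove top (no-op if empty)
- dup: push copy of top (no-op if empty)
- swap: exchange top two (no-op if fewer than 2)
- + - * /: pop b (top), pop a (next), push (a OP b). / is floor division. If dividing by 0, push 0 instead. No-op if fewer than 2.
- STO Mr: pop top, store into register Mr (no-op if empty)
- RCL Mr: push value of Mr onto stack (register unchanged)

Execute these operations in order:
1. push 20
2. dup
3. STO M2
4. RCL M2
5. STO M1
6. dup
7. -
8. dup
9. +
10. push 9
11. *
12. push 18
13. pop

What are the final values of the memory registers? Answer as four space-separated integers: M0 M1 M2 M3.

Answer: 0 20 20 0

Derivation:
After op 1 (push 20): stack=[20] mem=[0,0,0,0]
After op 2 (dup): stack=[20,20] mem=[0,0,0,0]
After op 3 (STO M2): stack=[20] mem=[0,0,20,0]
After op 4 (RCL M2): stack=[20,20] mem=[0,0,20,0]
After op 5 (STO M1): stack=[20] mem=[0,20,20,0]
After op 6 (dup): stack=[20,20] mem=[0,20,20,0]
After op 7 (-): stack=[0] mem=[0,20,20,0]
After op 8 (dup): stack=[0,0] mem=[0,20,20,0]
After op 9 (+): stack=[0] mem=[0,20,20,0]
After op 10 (push 9): stack=[0,9] mem=[0,20,20,0]
After op 11 (*): stack=[0] mem=[0,20,20,0]
After op 12 (push 18): stack=[0,18] mem=[0,20,20,0]
After op 13 (pop): stack=[0] mem=[0,20,20,0]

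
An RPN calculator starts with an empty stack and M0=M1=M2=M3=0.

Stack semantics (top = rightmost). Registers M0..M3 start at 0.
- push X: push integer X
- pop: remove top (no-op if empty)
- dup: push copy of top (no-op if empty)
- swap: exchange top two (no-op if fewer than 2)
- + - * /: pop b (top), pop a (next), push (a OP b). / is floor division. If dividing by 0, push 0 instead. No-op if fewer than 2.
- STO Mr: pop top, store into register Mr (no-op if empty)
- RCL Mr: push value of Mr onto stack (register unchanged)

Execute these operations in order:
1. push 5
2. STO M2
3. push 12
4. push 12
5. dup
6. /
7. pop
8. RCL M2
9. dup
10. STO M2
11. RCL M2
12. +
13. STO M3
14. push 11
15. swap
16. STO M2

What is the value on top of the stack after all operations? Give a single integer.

Answer: 11

Derivation:
After op 1 (push 5): stack=[5] mem=[0,0,0,0]
After op 2 (STO M2): stack=[empty] mem=[0,0,5,0]
After op 3 (push 12): stack=[12] mem=[0,0,5,0]
After op 4 (push 12): stack=[12,12] mem=[0,0,5,0]
After op 5 (dup): stack=[12,12,12] mem=[0,0,5,0]
After op 6 (/): stack=[12,1] mem=[0,0,5,0]
After op 7 (pop): stack=[12] mem=[0,0,5,0]
After op 8 (RCL M2): stack=[12,5] mem=[0,0,5,0]
After op 9 (dup): stack=[12,5,5] mem=[0,0,5,0]
After op 10 (STO M2): stack=[12,5] mem=[0,0,5,0]
After op 11 (RCL M2): stack=[12,5,5] mem=[0,0,5,0]
After op 12 (+): stack=[12,10] mem=[0,0,5,0]
After op 13 (STO M3): stack=[12] mem=[0,0,5,10]
After op 14 (push 11): stack=[12,11] mem=[0,0,5,10]
After op 15 (swap): stack=[11,12] mem=[0,0,5,10]
After op 16 (STO M2): stack=[11] mem=[0,0,12,10]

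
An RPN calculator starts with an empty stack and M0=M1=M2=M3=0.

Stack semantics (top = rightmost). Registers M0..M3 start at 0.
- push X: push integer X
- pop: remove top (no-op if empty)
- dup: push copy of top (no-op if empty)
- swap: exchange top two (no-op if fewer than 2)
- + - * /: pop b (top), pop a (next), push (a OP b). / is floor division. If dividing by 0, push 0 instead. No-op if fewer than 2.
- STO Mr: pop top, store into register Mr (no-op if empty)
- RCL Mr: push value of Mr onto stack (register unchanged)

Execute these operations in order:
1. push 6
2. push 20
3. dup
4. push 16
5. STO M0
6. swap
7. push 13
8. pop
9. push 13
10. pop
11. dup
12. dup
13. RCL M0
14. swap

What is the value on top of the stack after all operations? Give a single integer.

After op 1 (push 6): stack=[6] mem=[0,0,0,0]
After op 2 (push 20): stack=[6,20] mem=[0,0,0,0]
After op 3 (dup): stack=[6,20,20] mem=[0,0,0,0]
After op 4 (push 16): stack=[6,20,20,16] mem=[0,0,0,0]
After op 5 (STO M0): stack=[6,20,20] mem=[16,0,0,0]
After op 6 (swap): stack=[6,20,20] mem=[16,0,0,0]
After op 7 (push 13): stack=[6,20,20,13] mem=[16,0,0,0]
After op 8 (pop): stack=[6,20,20] mem=[16,0,0,0]
After op 9 (push 13): stack=[6,20,20,13] mem=[16,0,0,0]
After op 10 (pop): stack=[6,20,20] mem=[16,0,0,0]
After op 11 (dup): stack=[6,20,20,20] mem=[16,0,0,0]
After op 12 (dup): stack=[6,20,20,20,20] mem=[16,0,0,0]
After op 13 (RCL M0): stack=[6,20,20,20,20,16] mem=[16,0,0,0]
After op 14 (swap): stack=[6,20,20,20,16,20] mem=[16,0,0,0]

Answer: 20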